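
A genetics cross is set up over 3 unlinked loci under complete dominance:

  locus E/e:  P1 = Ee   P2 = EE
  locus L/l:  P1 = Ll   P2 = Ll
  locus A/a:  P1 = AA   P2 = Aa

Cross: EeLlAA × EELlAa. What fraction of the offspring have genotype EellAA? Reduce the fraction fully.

P(EellAA) = 1/16

EeLlAA gametes: ELA×2, ElA×2, eLA×2, elA×2
EELlAa gametes: ELA×2, ELa×2, ElA×2, Ela×2
EeLlAA×EELlAa grid (8·8=64): EELLAA=4 EELLAa=4 EELlAA=8 EELlAa=8 EEllAA=4 EEllAa=4 EeLLAA=4 EeLLAa=4 EeLlAA=8 EeLlAa=8 EellAA=4 EellAa=4
EellAA hits 4/64; gcd=4; 4÷4/64÷4 = 1/16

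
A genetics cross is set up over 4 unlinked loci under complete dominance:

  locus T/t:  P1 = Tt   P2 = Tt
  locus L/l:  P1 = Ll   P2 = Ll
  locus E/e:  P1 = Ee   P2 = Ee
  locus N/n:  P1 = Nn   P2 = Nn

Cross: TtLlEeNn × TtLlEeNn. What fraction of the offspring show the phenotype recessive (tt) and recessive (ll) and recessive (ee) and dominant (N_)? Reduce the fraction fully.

TtLlEeNn gametes: TLEN×1, TLEn×1, TLeN×1, TLen×1, TlEN×1, TlEn×1, TleN×1, Tlen×1, tLEN×1, tLEn×1, tLeN×1, tLen×1, tlEN×1, tlEn×1, tleN×1, tlen×1
TtLlEeNn gametes: TLEN×1, TLEn×1, TLeN×1, TLen×1, TlEN×1, TlEn×1, TleN×1, Tlen×1, tLEN×1, tLEn×1, tLeN×1, tLen×1, tlEN×1, tlEn×1, tleN×1, tlen×1
TtLlEeNn×TtLlEeNn grid (16·16=256): TTLLEENN=1 TTLLEENn=2 TTLLEEnn=1 TTLLEeNN=2 TTLLEeNn=4 TTLLEenn=2 TTLLeeNN=1 TTLLeeNn=2 TTLLeenn=1 TTLlEENN=2 TTLlEENn=4 TTLlEEnn=2 TTLlEeNN=4 TTLlEeNn=8 TTLlEenn=4 TTLleeNN=2 TTLleeNn=4 TTLleenn=2 TTllEENN=1 TTllEENn=2 TTllEEnn=1 TTllEeNN=2 TTllEeNn=4 TTllEenn=2 TTlleeNN=1 TTlleeNn=2 TTlleenn=1 TtLLEENN=2 TtLLEENn=4 TtLLEEnn=2 TtLLEeNN=4 TtLLEeNn=8 TtLLEenn=4 TtLLeeNN=2 TtLLeeNn=4 TtLLeenn=2 TtLlEENN=4 TtLlEENn=8 TtLlEEnn=4 TtLlEeNN=8 TtLlEeNn=16 TtLlEenn=8 TtLleeNN=4 TtLleeNn=8 TtLleenn=4 TtllEENN=2 TtllEENn=4 TtllEEnn=2 TtllEeNN=4 TtllEeNn=8 TtllEenn=4 TtlleeNN=2 TtlleeNn=4 Ttlleenn=2 ttLLEENN=1 ttLLEENn=2 ttLLEEnn=1 ttLLEeNN=2 ttLLEeNn=4 ttLLEenn=2 ttLLeeNN=1 ttLLeeNn=2 ttLLeenn=1 ttLlEENN=2 ttLlEENn=4 ttLlEEnn=2 ttLlEeNN=4 ttLlEeNn=8 ttLlEenn=4 ttLleeNN=2 ttLleeNn=4 ttLleenn=2 ttllEENN=1 ttllEENn=2 ttllEEnn=1 ttllEeNN=2 ttllEeNn=4 ttllEenn=2 ttlleeNN=1 ttlleeNn=2 ttlleenn=1
tt ll ee N_ hits 3/256; gcd=1; 3÷1/256÷1 = 3/256

P(tt ll ee N_) = 3/256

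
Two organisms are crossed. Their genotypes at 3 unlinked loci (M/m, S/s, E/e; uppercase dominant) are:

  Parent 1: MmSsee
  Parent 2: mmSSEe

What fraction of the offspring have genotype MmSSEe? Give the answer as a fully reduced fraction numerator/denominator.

MmSsee gametes: MSe×2, Mse×2, mSe×2, mse×2
mmSSEe gametes: mSE×4, mSe×4
MmSsee×mmSSEe grid (8·8=64): MmSSEe=8 MmSSee=8 MmSsEe=8 MmSsee=8 mmSSEe=8 mmSSee=8 mmSsEe=8 mmSsee=8
MmSSEe hits 8/64; gcd=8; 8÷8/64÷8 = 1/8

P(MmSSEe) = 1/8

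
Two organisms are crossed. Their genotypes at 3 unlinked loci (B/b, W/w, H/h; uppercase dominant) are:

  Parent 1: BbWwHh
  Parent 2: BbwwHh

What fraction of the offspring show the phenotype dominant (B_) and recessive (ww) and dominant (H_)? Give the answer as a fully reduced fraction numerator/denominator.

P(B_ ww H_) = 9/32

BbWwHh gametes: BWH×1, BWh×1, BwH×1, Bwh×1, bWH×1, bWh×1, bwH×1, bwh×1
BbwwHh gametes: BwH×2, Bwh×2, bwH×2, bwh×2
BbWwHh×BbwwHh grid (8·8=64): BBWwHH=2 BBWwHh=4 BBWwhh=2 BBwwHH=2 BBwwHh=4 BBwwhh=2 BbWwHH=4 BbWwHh=8 BbWwhh=4 BbwwHH=4 BbwwHh=8 Bbwwhh=4 bbWwHH=2 bbWwHh=4 bbWwhh=2 bbwwHH=2 bbwwHh=4 bbwwhh=2
B_ ww H_ hits 18/64; gcd=2; 18÷2/64÷2 = 9/32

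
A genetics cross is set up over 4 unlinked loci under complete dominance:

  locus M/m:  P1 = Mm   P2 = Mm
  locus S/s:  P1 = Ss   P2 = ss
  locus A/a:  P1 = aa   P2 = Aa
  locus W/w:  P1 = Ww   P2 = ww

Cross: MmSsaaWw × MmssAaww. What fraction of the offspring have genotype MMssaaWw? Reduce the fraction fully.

MmSsaaWw gametes: MSaW×2, MSaw×2, MsaW×2, Msaw×2, mSaW×2, mSaw×2, msaW×2, msaw×2
MmssAaww gametes: MsAw×4, Msaw×4, msAw×4, msaw×4
MmSsaaWw×MmssAaww grid (16·16=256): MMSsAaWw=8 MMSsAaww=8 MMSsaaWw=8 MMSsaaww=8 MMssAaWw=8 MMssAaww=8 MMssaaWw=8 MMssaaww=8 MmSsAaWw=16 MmSsAaww=16 MmSsaaWw=16 MmSsaaww=16 MmssAaWw=16 MmssAaww=16 MmssaaWw=16 Mmssaaww=16 mmSsAaWw=8 mmSsAaww=8 mmSsaaWw=8 mmSsaaww=8 mmssAaWw=8 mmssAaww=8 mmssaaWw=8 mmssaaww=8
MMssaaWw hits 8/256; gcd=8; 8÷8/256÷8 = 1/32

P(MMssaaWw) = 1/32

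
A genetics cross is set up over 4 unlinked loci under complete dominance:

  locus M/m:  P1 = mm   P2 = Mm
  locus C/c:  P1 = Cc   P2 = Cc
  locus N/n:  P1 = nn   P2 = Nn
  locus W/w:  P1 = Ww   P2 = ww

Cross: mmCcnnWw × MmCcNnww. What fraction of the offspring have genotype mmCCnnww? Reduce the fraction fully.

P(mmCCnnww) = 1/32

mmCcnnWw gametes: mCnW×4, mCnw×4, mcnW×4, mcnw×4
MmCcNnww gametes: MCNw×2, MCnw×2, McNw×2, Mcnw×2, mCNw×2, mCnw×2, mcNw×2, mcnw×2
mmCcnnWw×MmCcNnww grid (16·16=256): MmCCNnWw=8 MmCCNnww=8 MmCCnnWw=8 MmCCnnww=8 MmCcNnWw=16 MmCcNnww=16 MmCcnnWw=16 MmCcnnww=16 MmccNnWw=8 MmccNnww=8 MmccnnWw=8 Mmccnnww=8 mmCCNnWw=8 mmCCNnww=8 mmCCnnWw=8 mmCCnnww=8 mmCcNnWw=16 mmCcNnww=16 mmCcnnWw=16 mmCcnnww=16 mmccNnWw=8 mmccNnww=8 mmccnnWw=8 mmccnnww=8
mmCCnnww hits 8/256; gcd=8; 8÷8/256÷8 = 1/32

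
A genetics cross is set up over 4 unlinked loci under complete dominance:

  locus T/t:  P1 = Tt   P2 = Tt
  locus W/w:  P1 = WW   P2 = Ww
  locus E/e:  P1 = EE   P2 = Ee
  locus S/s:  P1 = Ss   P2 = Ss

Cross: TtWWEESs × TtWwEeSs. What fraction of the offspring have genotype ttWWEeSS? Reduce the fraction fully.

P(ttWWEeSS) = 1/64

TtWWEESs gametes: TWES×4, TWEs×4, tWES×4, tWEs×4
TtWwEeSs gametes: TWES×1, TWEs×1, TWeS×1, TWes×1, TwES×1, TwEs×1, TweS×1, Twes×1, tWES×1, tWEs×1, tWeS×1, tWes×1, twES×1, twEs×1, tweS×1, twes×1
TtWWEESs×TtWwEeSs grid (16·16=256): TTWWEESS=4 TTWWEESs=8 TTWWEEss=4 TTWWEeSS=4 TTWWEeSs=8 TTWWEess=4 TTWwEESS=4 TTWwEESs=8 TTWwEEss=4 TTWwEeSS=4 TTWwEeSs=8 TTWwEess=4 TtWWEESS=8 TtWWEESs=16 TtWWEEss=8 TtWWEeSS=8 TtWWEeSs=16 TtWWEess=8 TtWwEESS=8 TtWwEESs=16 TtWwEEss=8 TtWwEeSS=8 TtWwEeSs=16 TtWwEess=8 ttWWEESS=4 ttWWEESs=8 ttWWEEss=4 ttWWEeSS=4 ttWWEeSs=8 ttWWEess=4 ttWwEESS=4 ttWwEESs=8 ttWwEEss=4 ttWwEeSS=4 ttWwEeSs=8 ttWwEess=4
ttWWEeSS hits 4/256; gcd=4; 4÷4/256÷4 = 1/64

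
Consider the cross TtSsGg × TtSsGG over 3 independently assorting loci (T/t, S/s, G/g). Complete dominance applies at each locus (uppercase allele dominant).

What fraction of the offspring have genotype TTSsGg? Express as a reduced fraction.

TtSsGg gametes: TSG×1, TSg×1, TsG×1, Tsg×1, tSG×1, tSg×1, tsG×1, tsg×1
TtSsGG gametes: TSG×2, TsG×2, tSG×2, tsG×2
TtSsGg×TtSsGG grid (8·8=64): TTSSGG=2 TTSSGg=2 TTSsGG=4 TTSsGg=4 TTssGG=2 TTssGg=2 TtSSGG=4 TtSSGg=4 TtSsGG=8 TtSsGg=8 TtssGG=4 TtssGg=4 ttSSGG=2 ttSSGg=2 ttSsGG=4 ttSsGg=4 ttssGG=2 ttssGg=2
TTSsGg hits 4/64; gcd=4; 4÷4/64÷4 = 1/16

P(TTSsGg) = 1/16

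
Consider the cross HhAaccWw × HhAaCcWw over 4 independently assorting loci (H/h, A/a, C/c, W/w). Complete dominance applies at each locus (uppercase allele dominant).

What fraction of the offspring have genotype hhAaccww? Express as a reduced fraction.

HhAaccWw gametes: HAcW×2, HAcw×2, HacW×2, Hacw×2, hAcW×2, hAcw×2, hacW×2, hacw×2
HhAaCcWw gametes: HACW×1, HACw×1, HAcW×1, HAcw×1, HaCW×1, HaCw×1, HacW×1, Hacw×1, hACW×1, hACw×1, hAcW×1, hAcw×1, haCW×1, haCw×1, hacW×1, hacw×1
HhAaccWw×HhAaCcWw grid (16·16=256): HHAACcWW=2 HHAACcWw=4 HHAACcww=2 HHAAccWW=2 HHAAccWw=4 HHAAccww=2 HHAaCcWW=4 HHAaCcWw=8 HHAaCcww=4 HHAaccWW=4 HHAaccWw=8 HHAaccww=4 HHaaCcWW=2 HHaaCcWw=4 HHaaCcww=2 HHaaccWW=2 HHaaccWw=4 HHaaccww=2 HhAACcWW=4 HhAACcWw=8 HhAACcww=4 HhAAccWW=4 HhAAccWw=8 HhAAccww=4 HhAaCcWW=8 HhAaCcWw=16 HhAaCcww=8 HhAaccWW=8 HhAaccWw=16 HhAaccww=8 HhaaCcWW=4 HhaaCcWw=8 HhaaCcww=4 HhaaccWW=4 HhaaccWw=8 Hhaaccww=4 hhAACcWW=2 hhAACcWw=4 hhAACcww=2 hhAAccWW=2 hhAAccWw=4 hhAAccww=2 hhAaCcWW=4 hhAaCcWw=8 hhAaCcww=4 hhAaccWW=4 hhAaccWw=8 hhAaccww=4 hhaaCcWW=2 hhaaCcWw=4 hhaaCcww=2 hhaaccWW=2 hhaaccWw=4 hhaaccww=2
hhAaccww hits 4/256; gcd=4; 4÷4/256÷4 = 1/64

P(hhAaccww) = 1/64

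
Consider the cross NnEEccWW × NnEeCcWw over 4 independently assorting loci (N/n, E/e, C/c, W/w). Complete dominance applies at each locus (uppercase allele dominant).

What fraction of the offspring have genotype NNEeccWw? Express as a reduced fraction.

P(NNEeccWw) = 1/32

NnEEccWW gametes: NEcW×8, nEcW×8
NnEeCcWw gametes: NECW×1, NECw×1, NEcW×1, NEcw×1, NeCW×1, NeCw×1, NecW×1, Necw×1, nECW×1, nECw×1, nEcW×1, nEcw×1, neCW×1, neCw×1, necW×1, necw×1
NnEEccWW×NnEeCcWw grid (16·16=256): NNEECcWW=8 NNEECcWw=8 NNEEccWW=8 NNEEccWw=8 NNEeCcWW=8 NNEeCcWw=8 NNEeccWW=8 NNEeccWw=8 NnEECcWW=16 NnEECcWw=16 NnEEccWW=16 NnEEccWw=16 NnEeCcWW=16 NnEeCcWw=16 NnEeccWW=16 NnEeccWw=16 nnEECcWW=8 nnEECcWw=8 nnEEccWW=8 nnEEccWw=8 nnEeCcWW=8 nnEeCcWw=8 nnEeccWW=8 nnEeccWw=8
NNEeccWw hits 8/256; gcd=8; 8÷8/256÷8 = 1/32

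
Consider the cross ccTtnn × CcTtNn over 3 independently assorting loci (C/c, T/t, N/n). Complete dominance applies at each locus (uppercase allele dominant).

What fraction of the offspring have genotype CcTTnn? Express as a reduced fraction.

ccTtnn gametes: cTn×4, ctn×4
CcTtNn gametes: CTN×1, CTn×1, CtN×1, Ctn×1, cTN×1, cTn×1, ctN×1, ctn×1
ccTtnn×CcTtNn grid (8·8=64): CcTTNn=4 CcTTnn=4 CcTtNn=8 CcTtnn=8 CcttNn=4 Ccttnn=4 ccTTNn=4 ccTTnn=4 ccTtNn=8 ccTtnn=8 ccttNn=4 ccttnn=4
CcTTnn hits 4/64; gcd=4; 4÷4/64÷4 = 1/16

P(CcTTnn) = 1/16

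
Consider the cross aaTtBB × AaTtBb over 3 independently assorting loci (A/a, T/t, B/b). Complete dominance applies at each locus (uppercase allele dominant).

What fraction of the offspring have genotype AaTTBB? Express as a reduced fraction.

P(AaTTBB) = 1/16

aaTtBB gametes: aTB×4, atB×4
AaTtBb gametes: ATB×1, ATb×1, AtB×1, Atb×1, aTB×1, aTb×1, atB×1, atb×1
aaTtBB×AaTtBb grid (8·8=64): AaTTBB=4 AaTTBb=4 AaTtBB=8 AaTtBb=8 AattBB=4 AattBb=4 aaTTBB=4 aaTTBb=4 aaTtBB=8 aaTtBb=8 aattBB=4 aattBb=4
AaTTBB hits 4/64; gcd=4; 4÷4/64÷4 = 1/16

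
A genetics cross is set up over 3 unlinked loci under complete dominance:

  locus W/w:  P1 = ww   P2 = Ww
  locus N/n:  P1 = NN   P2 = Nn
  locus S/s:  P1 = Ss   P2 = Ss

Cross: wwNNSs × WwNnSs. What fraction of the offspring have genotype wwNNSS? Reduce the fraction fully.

wwNNSs gametes: wNS×4, wNs×4
WwNnSs gametes: WNS×1, WNs×1, WnS×1, Wns×1, wNS×1, wNs×1, wnS×1, wns×1
wwNNSs×WwNnSs grid (8·8=64): WwNNSS=4 WwNNSs=8 WwNNss=4 WwNnSS=4 WwNnSs=8 WwNnss=4 wwNNSS=4 wwNNSs=8 wwNNss=4 wwNnSS=4 wwNnSs=8 wwNnss=4
wwNNSS hits 4/64; gcd=4; 4÷4/64÷4 = 1/16

P(wwNNSS) = 1/16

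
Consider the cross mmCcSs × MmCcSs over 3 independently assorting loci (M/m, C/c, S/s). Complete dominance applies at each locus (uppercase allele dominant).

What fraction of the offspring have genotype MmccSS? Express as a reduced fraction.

mmCcSs gametes: mCS×2, mCs×2, mcS×2, mcs×2
MmCcSs gametes: MCS×1, MCs×1, McS×1, Mcs×1, mCS×1, mCs×1, mcS×1, mcs×1
mmCcSs×MmCcSs grid (8·8=64): MmCCSS=2 MmCCSs=4 MmCCss=2 MmCcSS=4 MmCcSs=8 MmCcss=4 MmccSS=2 MmccSs=4 Mmccss=2 mmCCSS=2 mmCCSs=4 mmCCss=2 mmCcSS=4 mmCcSs=8 mmCcss=4 mmccSS=2 mmccSs=4 mmccss=2
MmccSS hits 2/64; gcd=2; 2÷2/64÷2 = 1/32

P(MmccSS) = 1/32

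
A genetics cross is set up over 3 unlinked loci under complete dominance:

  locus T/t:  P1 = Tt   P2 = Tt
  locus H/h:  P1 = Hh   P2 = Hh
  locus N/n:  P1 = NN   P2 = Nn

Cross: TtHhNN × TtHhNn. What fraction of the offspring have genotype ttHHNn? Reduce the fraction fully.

TtHhNN gametes: THN×2, ThN×2, tHN×2, thN×2
TtHhNn gametes: THN×1, THn×1, ThN×1, Thn×1, tHN×1, tHn×1, thN×1, thn×1
TtHhNN×TtHhNn grid (8·8=64): TTHHNN=2 TTHHNn=2 TTHhNN=4 TTHhNn=4 TThhNN=2 TThhNn=2 TtHHNN=4 TtHHNn=4 TtHhNN=8 TtHhNn=8 TthhNN=4 TthhNn=4 ttHHNN=2 ttHHNn=2 ttHhNN=4 ttHhNn=4 tthhNN=2 tthhNn=2
ttHHNn hits 2/64; gcd=2; 2÷2/64÷2 = 1/32

P(ttHHNn) = 1/32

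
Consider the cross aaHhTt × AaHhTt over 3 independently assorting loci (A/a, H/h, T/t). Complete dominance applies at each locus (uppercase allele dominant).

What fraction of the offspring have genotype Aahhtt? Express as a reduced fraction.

aaHhTt gametes: aHT×2, aHt×2, ahT×2, aht×2
AaHhTt gametes: AHT×1, AHt×1, AhT×1, Aht×1, aHT×1, aHt×1, ahT×1, aht×1
aaHhTt×AaHhTt grid (8·8=64): AaHHTT=2 AaHHTt=4 AaHHtt=2 AaHhTT=4 AaHhTt=8 AaHhtt=4 AahhTT=2 AahhTt=4 Aahhtt=2 aaHHTT=2 aaHHTt=4 aaHHtt=2 aaHhTT=4 aaHhTt=8 aaHhtt=4 aahhTT=2 aahhTt=4 aahhtt=2
Aahhtt hits 2/64; gcd=2; 2÷2/64÷2 = 1/32

P(Aahhtt) = 1/32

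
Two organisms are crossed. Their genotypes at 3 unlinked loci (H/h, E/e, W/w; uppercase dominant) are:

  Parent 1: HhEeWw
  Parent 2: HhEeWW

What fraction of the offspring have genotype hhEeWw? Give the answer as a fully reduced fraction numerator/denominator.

P(hhEeWw) = 1/16

HhEeWw gametes: HEW×1, HEw×1, HeW×1, Hew×1, hEW×1, hEw×1, heW×1, hew×1
HhEeWW gametes: HEW×2, HeW×2, hEW×2, heW×2
HhEeWw×HhEeWW grid (8·8=64): HHEEWW=2 HHEEWw=2 HHEeWW=4 HHEeWw=4 HHeeWW=2 HHeeWw=2 HhEEWW=4 HhEEWw=4 HhEeWW=8 HhEeWw=8 HheeWW=4 HheeWw=4 hhEEWW=2 hhEEWw=2 hhEeWW=4 hhEeWw=4 hheeWW=2 hheeWw=2
hhEeWw hits 4/64; gcd=4; 4÷4/64÷4 = 1/16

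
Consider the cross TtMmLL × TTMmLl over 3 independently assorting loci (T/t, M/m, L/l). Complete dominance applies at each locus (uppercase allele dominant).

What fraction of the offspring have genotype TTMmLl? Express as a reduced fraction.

P(TTMmLl) = 1/8

TtMmLL gametes: TML×2, TmL×2, tML×2, tmL×2
TTMmLl gametes: TML×2, TMl×2, TmL×2, Tml×2
TtMmLL×TTMmLl grid (8·8=64): TTMMLL=4 TTMMLl=4 TTMmLL=8 TTMmLl=8 TTmmLL=4 TTmmLl=4 TtMMLL=4 TtMMLl=4 TtMmLL=8 TtMmLl=8 TtmmLL=4 TtmmLl=4
TTMmLl hits 8/64; gcd=8; 8÷8/64÷8 = 1/8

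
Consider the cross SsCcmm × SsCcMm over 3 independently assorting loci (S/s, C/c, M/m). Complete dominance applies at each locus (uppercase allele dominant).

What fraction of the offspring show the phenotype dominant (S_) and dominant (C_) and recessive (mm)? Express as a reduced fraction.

SsCcmm gametes: SCm×2, Scm×2, sCm×2, scm×2
SsCcMm gametes: SCM×1, SCm×1, ScM×1, Scm×1, sCM×1, sCm×1, scM×1, scm×1
SsCcmm×SsCcMm grid (8·8=64): SSCCMm=2 SSCCmm=2 SSCcMm=4 SSCcmm=4 SSccMm=2 SSccmm=2 SsCCMm=4 SsCCmm=4 SsCcMm=8 SsCcmm=8 SsccMm=4 Ssccmm=4 ssCCMm=2 ssCCmm=2 ssCcMm=4 ssCcmm=4 ssccMm=2 ssccmm=2
S_ C_ mm hits 18/64; gcd=2; 18÷2/64÷2 = 9/32

P(S_ C_ mm) = 9/32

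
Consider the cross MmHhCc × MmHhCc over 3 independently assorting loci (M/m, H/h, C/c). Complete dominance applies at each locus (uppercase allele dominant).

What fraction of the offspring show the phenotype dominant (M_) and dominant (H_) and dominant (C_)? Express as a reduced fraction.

MmHhCc gametes: MHC×1, MHc×1, MhC×1, Mhc×1, mHC×1, mHc×1, mhC×1, mhc×1
MmHhCc gametes: MHC×1, MHc×1, MhC×1, Mhc×1, mHC×1, mHc×1, mhC×1, mhc×1
MmHhCc×MmHhCc grid (8·8=64): MMHHCC=1 MMHHCc=2 MMHHcc=1 MMHhCC=2 MMHhCc=4 MMHhcc=2 MMhhCC=1 MMhhCc=2 MMhhcc=1 MmHHCC=2 MmHHCc=4 MmHHcc=2 MmHhCC=4 MmHhCc=8 MmHhcc=4 MmhhCC=2 MmhhCc=4 Mmhhcc=2 mmHHCC=1 mmHHCc=2 mmHHcc=1 mmHhCC=2 mmHhCc=4 mmHhcc=2 mmhhCC=1 mmhhCc=2 mmhhcc=1
M_ H_ C_ hits 27/64; gcd=1; 27÷1/64÷1 = 27/64

P(M_ H_ C_) = 27/64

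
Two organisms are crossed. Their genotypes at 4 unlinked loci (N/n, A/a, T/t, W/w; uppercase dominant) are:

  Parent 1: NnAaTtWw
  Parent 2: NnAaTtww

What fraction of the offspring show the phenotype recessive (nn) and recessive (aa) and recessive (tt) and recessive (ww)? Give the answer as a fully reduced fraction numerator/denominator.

P(nn aa tt ww) = 1/128

NnAaTtWw gametes: NATW×1, NATw×1, NAtW×1, NAtw×1, NaTW×1, NaTw×1, NatW×1, Natw×1, nATW×1, nATw×1, nAtW×1, nAtw×1, naTW×1, naTw×1, natW×1, natw×1
NnAaTtww gametes: NATw×2, NAtw×2, NaTw×2, Natw×2, nATw×2, nAtw×2, naTw×2, natw×2
NnAaTtWw×NnAaTtww grid (16·16=256): NNAATTWw=2 NNAATTww=2 NNAATtWw=4 NNAATtww=4 NNAAttWw=2 NNAAttww=2 NNAaTTWw=4 NNAaTTww=4 NNAaTtWw=8 NNAaTtww=8 NNAattWw=4 NNAattww=4 NNaaTTWw=2 NNaaTTww=2 NNaaTtWw=4 NNaaTtww=4 NNaattWw=2 NNaattww=2 NnAATTWw=4 NnAATTww=4 NnAATtWw=8 NnAATtww=8 NnAAttWw=4 NnAAttww=4 NnAaTTWw=8 NnAaTTww=8 NnAaTtWw=16 NnAaTtww=16 NnAattWw=8 NnAattww=8 NnaaTTWw=4 NnaaTTww=4 NnaaTtWw=8 NnaaTtww=8 NnaattWw=4 Nnaattww=4 nnAATTWw=2 nnAATTww=2 nnAATtWw=4 nnAATtww=4 nnAAttWw=2 nnAAttww=2 nnAaTTWw=4 nnAaTTww=4 nnAaTtWw=8 nnAaTtww=8 nnAattWw=4 nnAattww=4 nnaaTTWw=2 nnaaTTww=2 nnaaTtWw=4 nnaaTtww=4 nnaattWw=2 nnaattww=2
nn aa tt ww hits 2/256; gcd=2; 2÷2/256÷2 = 1/128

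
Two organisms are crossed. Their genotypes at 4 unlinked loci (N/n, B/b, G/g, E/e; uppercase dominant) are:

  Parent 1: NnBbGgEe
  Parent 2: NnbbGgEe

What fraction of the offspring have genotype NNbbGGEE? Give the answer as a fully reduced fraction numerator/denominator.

NnBbGgEe gametes: NBGE×1, NBGe×1, NBgE×1, NBge×1, NbGE×1, NbGe×1, NbgE×1, Nbge×1, nBGE×1, nBGe×1, nBgE×1, nBge×1, nbGE×1, nbGe×1, nbgE×1, nbge×1
NnbbGgEe gametes: NbGE×2, NbGe×2, NbgE×2, Nbge×2, nbGE×2, nbGe×2, nbgE×2, nbge×2
NnBbGgEe×NnbbGgEe grid (16·16=256): NNBbGGEE=2 NNBbGGEe=4 NNBbGGee=2 NNBbGgEE=4 NNBbGgEe=8 NNBbGgee=4 NNBbggEE=2 NNBbggEe=4 NNBbggee=2 NNbbGGEE=2 NNbbGGEe=4 NNbbGGee=2 NNbbGgEE=4 NNbbGgEe=8 NNbbGgee=4 NNbbggEE=2 NNbbggEe=4 NNbbggee=2 NnBbGGEE=4 NnBbGGEe=8 NnBbGGee=4 NnBbGgEE=8 NnBbGgEe=16 NnBbGgee=8 NnBbggEE=4 NnBbggEe=8 NnBbggee=4 NnbbGGEE=4 NnbbGGEe=8 NnbbGGee=4 NnbbGgEE=8 NnbbGgEe=16 NnbbGgee=8 NnbbggEE=4 NnbbggEe=8 Nnbbggee=4 nnBbGGEE=2 nnBbGGEe=4 nnBbGGee=2 nnBbGgEE=4 nnBbGgEe=8 nnBbGgee=4 nnBbggEE=2 nnBbggEe=4 nnBbggee=2 nnbbGGEE=2 nnbbGGEe=4 nnbbGGee=2 nnbbGgEE=4 nnbbGgEe=8 nnbbGgee=4 nnbbggEE=2 nnbbggEe=4 nnbbggee=2
NNbbGGEE hits 2/256; gcd=2; 2÷2/256÷2 = 1/128

P(NNbbGGEE) = 1/128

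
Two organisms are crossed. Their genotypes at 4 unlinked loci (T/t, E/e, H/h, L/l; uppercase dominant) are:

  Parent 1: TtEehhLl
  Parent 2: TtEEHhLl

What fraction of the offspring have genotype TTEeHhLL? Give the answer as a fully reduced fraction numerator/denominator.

TtEehhLl gametes: TEhL×2, TEhl×2, TehL×2, Tehl×2, tEhL×2, tEhl×2, tehL×2, tehl×2
TtEEHhLl gametes: TEHL×2, TEHl×2, TEhL×2, TEhl×2, tEHL×2, tEHl×2, tEhL×2, tEhl×2
TtEehhLl×TtEEHhLl grid (16·16=256): TTEEHhLL=4 TTEEHhLl=8 TTEEHhll=4 TTEEhhLL=4 TTEEhhLl=8 TTEEhhll=4 TTEeHhLL=4 TTEeHhLl=8 TTEeHhll=4 TTEehhLL=4 TTEehhLl=8 TTEehhll=4 TtEEHhLL=8 TtEEHhLl=16 TtEEHhll=8 TtEEhhLL=8 TtEEhhLl=16 TtEEhhll=8 TtEeHhLL=8 TtEeHhLl=16 TtEeHhll=8 TtEehhLL=8 TtEehhLl=16 TtEehhll=8 ttEEHhLL=4 ttEEHhLl=8 ttEEHhll=4 ttEEhhLL=4 ttEEhhLl=8 ttEEhhll=4 ttEeHhLL=4 ttEeHhLl=8 ttEeHhll=4 ttEehhLL=4 ttEehhLl=8 ttEehhll=4
TTEeHhLL hits 4/256; gcd=4; 4÷4/256÷4 = 1/64

P(TTEeHhLL) = 1/64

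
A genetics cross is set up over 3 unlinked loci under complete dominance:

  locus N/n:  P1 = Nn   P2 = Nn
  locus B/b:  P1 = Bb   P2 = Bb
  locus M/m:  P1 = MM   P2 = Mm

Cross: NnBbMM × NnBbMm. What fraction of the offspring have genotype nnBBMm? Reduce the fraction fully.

P(nnBBMm) = 1/32

NnBbMM gametes: NBM×2, NbM×2, nBM×2, nbM×2
NnBbMm gametes: NBM×1, NBm×1, NbM×1, Nbm×1, nBM×1, nBm×1, nbM×1, nbm×1
NnBbMM×NnBbMm grid (8·8=64): NNBBMM=2 NNBBMm=2 NNBbMM=4 NNBbMm=4 NNbbMM=2 NNbbMm=2 NnBBMM=4 NnBBMm=4 NnBbMM=8 NnBbMm=8 NnbbMM=4 NnbbMm=4 nnBBMM=2 nnBBMm=2 nnBbMM=4 nnBbMm=4 nnbbMM=2 nnbbMm=2
nnBBMm hits 2/64; gcd=2; 2÷2/64÷2 = 1/32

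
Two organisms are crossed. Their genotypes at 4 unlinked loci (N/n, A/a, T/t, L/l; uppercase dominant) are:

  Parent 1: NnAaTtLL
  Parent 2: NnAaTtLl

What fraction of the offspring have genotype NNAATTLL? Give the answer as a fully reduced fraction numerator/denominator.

P(NNAATTLL) = 1/128

NnAaTtLL gametes: NATL×2, NAtL×2, NaTL×2, NatL×2, nATL×2, nAtL×2, naTL×2, natL×2
NnAaTtLl gametes: NATL×1, NATl×1, NAtL×1, NAtl×1, NaTL×1, NaTl×1, NatL×1, Natl×1, nATL×1, nATl×1, nAtL×1, nAtl×1, naTL×1, naTl×1, natL×1, natl×1
NnAaTtLL×NnAaTtLl grid (16·16=256): NNAATTLL=2 NNAATTLl=2 NNAATtLL=4 NNAATtLl=4 NNAAttLL=2 NNAAttLl=2 NNAaTTLL=4 NNAaTTLl=4 NNAaTtLL=8 NNAaTtLl=8 NNAattLL=4 NNAattLl=4 NNaaTTLL=2 NNaaTTLl=2 NNaaTtLL=4 NNaaTtLl=4 NNaattLL=2 NNaattLl=2 NnAATTLL=4 NnAATTLl=4 NnAATtLL=8 NnAATtLl=8 NnAAttLL=4 NnAAttLl=4 NnAaTTLL=8 NnAaTTLl=8 NnAaTtLL=16 NnAaTtLl=16 NnAattLL=8 NnAattLl=8 NnaaTTLL=4 NnaaTTLl=4 NnaaTtLL=8 NnaaTtLl=8 NnaattLL=4 NnaattLl=4 nnAATTLL=2 nnAATTLl=2 nnAATtLL=4 nnAATtLl=4 nnAAttLL=2 nnAAttLl=2 nnAaTTLL=4 nnAaTTLl=4 nnAaTtLL=8 nnAaTtLl=8 nnAattLL=4 nnAattLl=4 nnaaTTLL=2 nnaaTTLl=2 nnaaTtLL=4 nnaaTtLl=4 nnaattLL=2 nnaattLl=2
NNAATTLL hits 2/256; gcd=2; 2÷2/256÷2 = 1/128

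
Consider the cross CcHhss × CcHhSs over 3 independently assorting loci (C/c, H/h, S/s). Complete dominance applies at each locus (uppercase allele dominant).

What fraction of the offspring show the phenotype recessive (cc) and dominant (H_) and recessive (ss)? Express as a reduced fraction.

P(cc H_ ss) = 3/32

CcHhss gametes: CHs×2, Chs×2, cHs×2, chs×2
CcHhSs gametes: CHS×1, CHs×1, ChS×1, Chs×1, cHS×1, cHs×1, chS×1, chs×1
CcHhss×CcHhSs grid (8·8=64): CCHHSs=2 CCHHss=2 CCHhSs=4 CCHhss=4 CChhSs=2 CChhss=2 CcHHSs=4 CcHHss=4 CcHhSs=8 CcHhss=8 CchhSs=4 Cchhss=4 ccHHSs=2 ccHHss=2 ccHhSs=4 ccHhss=4 cchhSs=2 cchhss=2
cc H_ ss hits 6/64; gcd=2; 6÷2/64÷2 = 3/32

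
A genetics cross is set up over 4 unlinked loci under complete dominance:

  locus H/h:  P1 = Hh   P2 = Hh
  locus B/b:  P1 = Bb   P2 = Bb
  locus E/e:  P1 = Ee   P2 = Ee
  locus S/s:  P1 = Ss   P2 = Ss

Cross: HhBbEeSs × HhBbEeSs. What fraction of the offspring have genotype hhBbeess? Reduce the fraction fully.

HhBbEeSs gametes: HBES×1, HBEs×1, HBeS×1, HBes×1, HbES×1, HbEs×1, HbeS×1, Hbes×1, hBES×1, hBEs×1, hBeS×1, hBes×1, hbES×1, hbEs×1, hbeS×1, hbes×1
HhBbEeSs gametes: HBES×1, HBEs×1, HBeS×1, HBes×1, HbES×1, HbEs×1, HbeS×1, Hbes×1, hBES×1, hBEs×1, hBeS×1, hBes×1, hbES×1, hbEs×1, hbeS×1, hbes×1
HhBbEeSs×HhBbEeSs grid (16·16=256): HHBBEESS=1 HHBBEESs=2 HHBBEEss=1 HHBBEeSS=2 HHBBEeSs=4 HHBBEess=2 HHBBeeSS=1 HHBBeeSs=2 HHBBeess=1 HHBbEESS=2 HHBbEESs=4 HHBbEEss=2 HHBbEeSS=4 HHBbEeSs=8 HHBbEess=4 HHBbeeSS=2 HHBbeeSs=4 HHBbeess=2 HHbbEESS=1 HHbbEESs=2 HHbbEEss=1 HHbbEeSS=2 HHbbEeSs=4 HHbbEess=2 HHbbeeSS=1 HHbbeeSs=2 HHbbeess=1 HhBBEESS=2 HhBBEESs=4 HhBBEEss=2 HhBBEeSS=4 HhBBEeSs=8 HhBBEess=4 HhBBeeSS=2 HhBBeeSs=4 HhBBeess=2 HhBbEESS=4 HhBbEESs=8 HhBbEEss=4 HhBbEeSS=8 HhBbEeSs=16 HhBbEess=8 HhBbeeSS=4 HhBbeeSs=8 HhBbeess=4 HhbbEESS=2 HhbbEESs=4 HhbbEEss=2 HhbbEeSS=4 HhbbEeSs=8 HhbbEess=4 HhbbeeSS=2 HhbbeeSs=4 Hhbbeess=2 hhBBEESS=1 hhBBEESs=2 hhBBEEss=1 hhBBEeSS=2 hhBBEeSs=4 hhBBEess=2 hhBBeeSS=1 hhBBeeSs=2 hhBBeess=1 hhBbEESS=2 hhBbEESs=4 hhBbEEss=2 hhBbEeSS=4 hhBbEeSs=8 hhBbEess=4 hhBbeeSS=2 hhBbeeSs=4 hhBbeess=2 hhbbEESS=1 hhbbEESs=2 hhbbEEss=1 hhbbEeSS=2 hhbbEeSs=4 hhbbEess=2 hhbbeeSS=1 hhbbeeSs=2 hhbbeess=1
hhBbeess hits 2/256; gcd=2; 2÷2/256÷2 = 1/128

P(hhBbeess) = 1/128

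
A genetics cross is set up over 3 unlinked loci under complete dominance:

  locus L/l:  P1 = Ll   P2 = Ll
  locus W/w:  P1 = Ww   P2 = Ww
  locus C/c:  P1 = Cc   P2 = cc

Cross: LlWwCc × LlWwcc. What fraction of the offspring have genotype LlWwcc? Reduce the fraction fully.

LlWwCc gametes: LWC×1, LWc×1, LwC×1, Lwc×1, lWC×1, lWc×1, lwC×1, lwc×1
LlWwcc gametes: LWc×2, Lwc×2, lWc×2, lwc×2
LlWwCc×LlWwcc grid (8·8=64): LLWWCc=2 LLWWcc=2 LLWwCc=4 LLWwcc=4 LLwwCc=2 LLwwcc=2 LlWWCc=4 LlWWcc=4 LlWwCc=8 LlWwcc=8 LlwwCc=4 Llwwcc=4 llWWCc=2 llWWcc=2 llWwCc=4 llWwcc=4 llwwCc=2 llwwcc=2
LlWwcc hits 8/64; gcd=8; 8÷8/64÷8 = 1/8

P(LlWwcc) = 1/8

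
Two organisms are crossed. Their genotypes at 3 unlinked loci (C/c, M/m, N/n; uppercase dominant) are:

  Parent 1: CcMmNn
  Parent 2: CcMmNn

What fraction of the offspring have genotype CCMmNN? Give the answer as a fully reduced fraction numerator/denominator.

P(CCMmNN) = 1/32

CcMmNn gametes: CMN×1, CMn×1, CmN×1, Cmn×1, cMN×1, cMn×1, cmN×1, cmn×1
CcMmNn gametes: CMN×1, CMn×1, CmN×1, Cmn×1, cMN×1, cMn×1, cmN×1, cmn×1
CcMmNn×CcMmNn grid (8·8=64): CCMMNN=1 CCMMNn=2 CCMMnn=1 CCMmNN=2 CCMmNn=4 CCMmnn=2 CCmmNN=1 CCmmNn=2 CCmmnn=1 CcMMNN=2 CcMMNn=4 CcMMnn=2 CcMmNN=4 CcMmNn=8 CcMmnn=4 CcmmNN=2 CcmmNn=4 Ccmmnn=2 ccMMNN=1 ccMMNn=2 ccMMnn=1 ccMmNN=2 ccMmNn=4 ccMmnn=2 ccmmNN=1 ccmmNn=2 ccmmnn=1
CCMmNN hits 2/64; gcd=2; 2÷2/64÷2 = 1/32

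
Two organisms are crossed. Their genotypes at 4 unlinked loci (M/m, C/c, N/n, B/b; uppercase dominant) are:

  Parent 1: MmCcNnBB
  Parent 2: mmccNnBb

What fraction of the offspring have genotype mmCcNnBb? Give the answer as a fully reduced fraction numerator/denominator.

MmCcNnBB gametes: MCNB×2, MCnB×2, McNB×2, McnB×2, mCNB×2, mCnB×2, mcNB×2, mcnB×2
mmccNnBb gametes: mcNB×4, mcNb×4, mcnB×4, mcnb×4
MmCcNnBB×mmccNnBb grid (16·16=256): MmCcNNBB=8 MmCcNNBb=8 MmCcNnBB=16 MmCcNnBb=16 MmCcnnBB=8 MmCcnnBb=8 MmccNNBB=8 MmccNNBb=8 MmccNnBB=16 MmccNnBb=16 MmccnnBB=8 MmccnnBb=8 mmCcNNBB=8 mmCcNNBb=8 mmCcNnBB=16 mmCcNnBb=16 mmCcnnBB=8 mmCcnnBb=8 mmccNNBB=8 mmccNNBb=8 mmccNnBB=16 mmccNnBb=16 mmccnnBB=8 mmccnnBb=8
mmCcNnBb hits 16/256; gcd=16; 16÷16/256÷16 = 1/16

P(mmCcNnBb) = 1/16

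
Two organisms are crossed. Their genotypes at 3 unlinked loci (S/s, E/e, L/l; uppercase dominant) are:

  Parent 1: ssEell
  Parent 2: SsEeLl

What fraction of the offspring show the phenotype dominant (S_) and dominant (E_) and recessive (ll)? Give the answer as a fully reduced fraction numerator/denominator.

ssEell gametes: sEl×4, sel×4
SsEeLl gametes: SEL×1, SEl×1, SeL×1, Sel×1, sEL×1, sEl×1, seL×1, sel×1
ssEell×SsEeLl grid (8·8=64): SsEELl=4 SsEEll=4 SsEeLl=8 SsEell=8 SseeLl=4 Sseell=4 ssEELl=4 ssEEll=4 ssEeLl=8 ssEell=8 sseeLl=4 sseell=4
S_ E_ ll hits 12/64; gcd=4; 12÷4/64÷4 = 3/16

P(S_ E_ ll) = 3/16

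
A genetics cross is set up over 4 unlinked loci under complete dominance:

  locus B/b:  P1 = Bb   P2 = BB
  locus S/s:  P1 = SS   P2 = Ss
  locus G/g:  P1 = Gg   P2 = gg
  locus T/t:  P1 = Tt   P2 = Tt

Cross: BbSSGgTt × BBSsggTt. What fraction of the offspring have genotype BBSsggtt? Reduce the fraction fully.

P(BBSsggtt) = 1/32

BbSSGgTt gametes: BSGT×2, BSGt×2, BSgT×2, BSgt×2, bSGT×2, bSGt×2, bSgT×2, bSgt×2
BBSsggTt gametes: BSgT×4, BSgt×4, BsgT×4, Bsgt×4
BbSSGgTt×BBSsggTt grid (16·16=256): BBSSGgTT=8 BBSSGgTt=16 BBSSGgtt=8 BBSSggTT=8 BBSSggTt=16 BBSSggtt=8 BBSsGgTT=8 BBSsGgTt=16 BBSsGgtt=8 BBSsggTT=8 BBSsggTt=16 BBSsggtt=8 BbSSGgTT=8 BbSSGgTt=16 BbSSGgtt=8 BbSSggTT=8 BbSSggTt=16 BbSSggtt=8 BbSsGgTT=8 BbSsGgTt=16 BbSsGgtt=8 BbSsggTT=8 BbSsggTt=16 BbSsggtt=8
BBSsggtt hits 8/256; gcd=8; 8÷8/256÷8 = 1/32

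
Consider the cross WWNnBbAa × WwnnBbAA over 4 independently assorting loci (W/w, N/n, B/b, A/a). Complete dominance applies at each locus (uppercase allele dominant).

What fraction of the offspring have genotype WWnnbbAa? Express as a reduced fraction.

WWNnBbAa gametes: WNBA×2, WNBa×2, WNbA×2, WNba×2, WnBA×2, WnBa×2, WnbA×2, Wnba×2
WwnnBbAA gametes: WnBA×4, WnbA×4, wnBA×4, wnbA×4
WWNnBbAa×WwnnBbAA grid (16·16=256): WWNnBBAA=8 WWNnBBAa=8 WWNnBbAA=16 WWNnBbAa=16 WWNnbbAA=8 WWNnbbAa=8 WWnnBBAA=8 WWnnBBAa=8 WWnnBbAA=16 WWnnBbAa=16 WWnnbbAA=8 WWnnbbAa=8 WwNnBBAA=8 WwNnBBAa=8 WwNnBbAA=16 WwNnBbAa=16 WwNnbbAA=8 WwNnbbAa=8 WwnnBBAA=8 WwnnBBAa=8 WwnnBbAA=16 WwnnBbAa=16 WwnnbbAA=8 WwnnbbAa=8
WWnnbbAa hits 8/256; gcd=8; 8÷8/256÷8 = 1/32

P(WWnnbbAa) = 1/32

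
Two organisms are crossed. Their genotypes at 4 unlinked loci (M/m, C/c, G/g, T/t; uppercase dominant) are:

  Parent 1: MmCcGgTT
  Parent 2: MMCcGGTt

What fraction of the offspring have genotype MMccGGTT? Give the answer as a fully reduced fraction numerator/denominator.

MmCcGgTT gametes: MCGT×2, MCgT×2, McGT×2, McgT×2, mCGT×2, mCgT×2, mcGT×2, mcgT×2
MMCcGGTt gametes: MCGT×4, MCGt×4, McGT×4, McGt×4
MmCcGgTT×MMCcGGTt grid (16·16=256): MMCCGGTT=8 MMCCGGTt=8 MMCCGgTT=8 MMCCGgTt=8 MMCcGGTT=16 MMCcGGTt=16 MMCcGgTT=16 MMCcGgTt=16 MMccGGTT=8 MMccGGTt=8 MMccGgTT=8 MMccGgTt=8 MmCCGGTT=8 MmCCGGTt=8 MmCCGgTT=8 MmCCGgTt=8 MmCcGGTT=16 MmCcGGTt=16 MmCcGgTT=16 MmCcGgTt=16 MmccGGTT=8 MmccGGTt=8 MmccGgTT=8 MmccGgTt=8
MMccGGTT hits 8/256; gcd=8; 8÷8/256÷8 = 1/32

P(MMccGGTT) = 1/32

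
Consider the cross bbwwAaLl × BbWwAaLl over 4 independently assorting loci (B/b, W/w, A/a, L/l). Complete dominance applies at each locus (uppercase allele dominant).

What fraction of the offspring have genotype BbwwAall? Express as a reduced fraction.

bbwwAaLl gametes: bwAL×4, bwAl×4, bwaL×4, bwal×4
BbWwAaLl gametes: BWAL×1, BWAl×1, BWaL×1, BWal×1, BwAL×1, BwAl×1, BwaL×1, Bwal×1, bWAL×1, bWAl×1, bWaL×1, bWal×1, bwAL×1, bwAl×1, bwaL×1, bwal×1
bbwwAaLl×BbWwAaLl grid (16·16=256): BbWwAALL=4 BbWwAALl=8 BbWwAAll=4 BbWwAaLL=8 BbWwAaLl=16 BbWwAall=8 BbWwaaLL=4 BbWwaaLl=8 BbWwaall=4 BbwwAALL=4 BbwwAALl=8 BbwwAAll=4 BbwwAaLL=8 BbwwAaLl=16 BbwwAall=8 BbwwaaLL=4 BbwwaaLl=8 Bbwwaall=4 bbWwAALL=4 bbWwAALl=8 bbWwAAll=4 bbWwAaLL=8 bbWwAaLl=16 bbWwAall=8 bbWwaaLL=4 bbWwaaLl=8 bbWwaall=4 bbwwAALL=4 bbwwAALl=8 bbwwAAll=4 bbwwAaLL=8 bbwwAaLl=16 bbwwAall=8 bbwwaaLL=4 bbwwaaLl=8 bbwwaall=4
BbwwAall hits 8/256; gcd=8; 8÷8/256÷8 = 1/32

P(BbwwAall) = 1/32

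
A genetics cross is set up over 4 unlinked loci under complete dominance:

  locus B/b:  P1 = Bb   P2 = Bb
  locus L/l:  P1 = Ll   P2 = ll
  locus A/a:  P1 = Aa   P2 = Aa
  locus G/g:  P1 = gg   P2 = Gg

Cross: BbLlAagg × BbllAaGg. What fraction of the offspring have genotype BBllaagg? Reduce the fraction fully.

BbLlAagg gametes: BLAg×2, BLag×2, BlAg×2, Blag×2, bLAg×2, bLag×2, blAg×2, blag×2
BbllAaGg gametes: BlAG×2, BlAg×2, BlaG×2, Blag×2, blAG×2, blAg×2, blaG×2, blag×2
BbLlAagg×BbllAaGg grid (16·16=256): BBLlAAGg=4 BBLlAAgg=4 BBLlAaGg=8 BBLlAagg=8 BBLlaaGg=4 BBLlaagg=4 BBllAAGg=4 BBllAAgg=4 BBllAaGg=8 BBllAagg=8 BBllaaGg=4 BBllaagg=4 BbLlAAGg=8 BbLlAAgg=8 BbLlAaGg=16 BbLlAagg=16 BbLlaaGg=8 BbLlaagg=8 BbllAAGg=8 BbllAAgg=8 BbllAaGg=16 BbllAagg=16 BbllaaGg=8 Bbllaagg=8 bbLlAAGg=4 bbLlAAgg=4 bbLlAaGg=8 bbLlAagg=8 bbLlaaGg=4 bbLlaagg=4 bbllAAGg=4 bbllAAgg=4 bbllAaGg=8 bbllAagg=8 bbllaaGg=4 bbllaagg=4
BBllaagg hits 4/256; gcd=4; 4÷4/256÷4 = 1/64

P(BBllaagg) = 1/64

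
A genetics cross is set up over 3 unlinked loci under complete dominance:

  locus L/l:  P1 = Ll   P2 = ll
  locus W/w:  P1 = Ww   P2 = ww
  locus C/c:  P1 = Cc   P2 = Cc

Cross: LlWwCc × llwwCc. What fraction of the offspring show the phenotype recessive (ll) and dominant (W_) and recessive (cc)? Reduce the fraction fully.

P(ll W_ cc) = 1/16

LlWwCc gametes: LWC×1, LWc×1, LwC×1, Lwc×1, lWC×1, lWc×1, lwC×1, lwc×1
llwwCc gametes: lwC×4, lwc×4
LlWwCc×llwwCc grid (8·8=64): LlWwCC=4 LlWwCc=8 LlWwcc=4 LlwwCC=4 LlwwCc=8 Llwwcc=4 llWwCC=4 llWwCc=8 llWwcc=4 llwwCC=4 llwwCc=8 llwwcc=4
ll W_ cc hits 4/64; gcd=4; 4÷4/64÷4 = 1/16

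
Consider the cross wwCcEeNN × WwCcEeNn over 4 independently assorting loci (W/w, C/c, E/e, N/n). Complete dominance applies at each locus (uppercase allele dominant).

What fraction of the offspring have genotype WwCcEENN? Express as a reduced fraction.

P(WwCcEENN) = 1/32

wwCcEeNN gametes: wCEN×4, wCeN×4, wcEN×4, wceN×4
WwCcEeNn gametes: WCEN×1, WCEn×1, WCeN×1, WCen×1, WcEN×1, WcEn×1, WceN×1, Wcen×1, wCEN×1, wCEn×1, wCeN×1, wCen×1, wcEN×1, wcEn×1, wceN×1, wcen×1
wwCcEeNN×WwCcEeNn grid (16·16=256): WwCCEENN=4 WwCCEENn=4 WwCCEeNN=8 WwCCEeNn=8 WwCCeeNN=4 WwCCeeNn=4 WwCcEENN=8 WwCcEENn=8 WwCcEeNN=16 WwCcEeNn=16 WwCceeNN=8 WwCceeNn=8 WwccEENN=4 WwccEENn=4 WwccEeNN=8 WwccEeNn=8 WwcceeNN=4 WwcceeNn=4 wwCCEENN=4 wwCCEENn=4 wwCCEeNN=8 wwCCEeNn=8 wwCCeeNN=4 wwCCeeNn=4 wwCcEENN=8 wwCcEENn=8 wwCcEeNN=16 wwCcEeNn=16 wwCceeNN=8 wwCceeNn=8 wwccEENN=4 wwccEENn=4 wwccEeNN=8 wwccEeNn=8 wwcceeNN=4 wwcceeNn=4
WwCcEENN hits 8/256; gcd=8; 8÷8/256÷8 = 1/32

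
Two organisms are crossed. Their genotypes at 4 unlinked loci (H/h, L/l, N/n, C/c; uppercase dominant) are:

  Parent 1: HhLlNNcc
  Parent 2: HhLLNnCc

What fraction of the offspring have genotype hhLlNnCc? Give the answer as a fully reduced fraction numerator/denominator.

HhLlNNcc gametes: HLNc×4, HlNc×4, hLNc×4, hlNc×4
HhLLNnCc gametes: HLNC×2, HLNc×2, HLnC×2, HLnc×2, hLNC×2, hLNc×2, hLnC×2, hLnc×2
HhLlNNcc×HhLLNnCc grid (16·16=256): HHLLNNCc=8 HHLLNNcc=8 HHLLNnCc=8 HHLLNncc=8 HHLlNNCc=8 HHLlNNcc=8 HHLlNnCc=8 HHLlNncc=8 HhLLNNCc=16 HhLLNNcc=16 HhLLNnCc=16 HhLLNncc=16 HhLlNNCc=16 HhLlNNcc=16 HhLlNnCc=16 HhLlNncc=16 hhLLNNCc=8 hhLLNNcc=8 hhLLNnCc=8 hhLLNncc=8 hhLlNNCc=8 hhLlNNcc=8 hhLlNnCc=8 hhLlNncc=8
hhLlNnCc hits 8/256; gcd=8; 8÷8/256÷8 = 1/32

P(hhLlNnCc) = 1/32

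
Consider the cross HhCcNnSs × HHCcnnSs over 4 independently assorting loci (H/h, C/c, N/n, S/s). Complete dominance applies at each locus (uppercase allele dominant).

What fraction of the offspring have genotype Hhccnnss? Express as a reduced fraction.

HhCcNnSs gametes: HCNS×1, HCNs×1, HCnS×1, HCns×1, HcNS×1, HcNs×1, HcnS×1, Hcns×1, hCNS×1, hCNs×1, hCnS×1, hCns×1, hcNS×1, hcNs×1, hcnS×1, hcns×1
HHCcnnSs gametes: HCnS×4, HCns×4, HcnS×4, Hcns×4
HhCcNnSs×HHCcnnSs grid (16·16=256): HHCCNnSS=4 HHCCNnSs=8 HHCCNnss=4 HHCCnnSS=4 HHCCnnSs=8 HHCCnnss=4 HHCcNnSS=8 HHCcNnSs=16 HHCcNnss=8 HHCcnnSS=8 HHCcnnSs=16 HHCcnnss=8 HHccNnSS=4 HHccNnSs=8 HHccNnss=4 HHccnnSS=4 HHccnnSs=8 HHccnnss=4 HhCCNnSS=4 HhCCNnSs=8 HhCCNnss=4 HhCCnnSS=4 HhCCnnSs=8 HhCCnnss=4 HhCcNnSS=8 HhCcNnSs=16 HhCcNnss=8 HhCcnnSS=8 HhCcnnSs=16 HhCcnnss=8 HhccNnSS=4 HhccNnSs=8 HhccNnss=4 HhccnnSS=4 HhccnnSs=8 Hhccnnss=4
Hhccnnss hits 4/256; gcd=4; 4÷4/256÷4 = 1/64

P(Hhccnnss) = 1/64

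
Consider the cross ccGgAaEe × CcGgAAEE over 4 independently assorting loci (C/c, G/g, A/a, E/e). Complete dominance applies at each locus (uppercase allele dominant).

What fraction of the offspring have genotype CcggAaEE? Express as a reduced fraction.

ccGgAaEe gametes: cGAE×2, cGAe×2, cGaE×2, cGae×2, cgAE×2, cgAe×2, cgaE×2, cgae×2
CcGgAAEE gametes: CGAE×4, CgAE×4, cGAE×4, cgAE×4
ccGgAaEe×CcGgAAEE grid (16·16=256): CcGGAAEE=8 CcGGAAEe=8 CcGGAaEE=8 CcGGAaEe=8 CcGgAAEE=16 CcGgAAEe=16 CcGgAaEE=16 CcGgAaEe=16 CcggAAEE=8 CcggAAEe=8 CcggAaEE=8 CcggAaEe=8 ccGGAAEE=8 ccGGAAEe=8 ccGGAaEE=8 ccGGAaEe=8 ccGgAAEE=16 ccGgAAEe=16 ccGgAaEE=16 ccGgAaEe=16 ccggAAEE=8 ccggAAEe=8 ccggAaEE=8 ccggAaEe=8
CcggAaEE hits 8/256; gcd=8; 8÷8/256÷8 = 1/32

P(CcggAaEE) = 1/32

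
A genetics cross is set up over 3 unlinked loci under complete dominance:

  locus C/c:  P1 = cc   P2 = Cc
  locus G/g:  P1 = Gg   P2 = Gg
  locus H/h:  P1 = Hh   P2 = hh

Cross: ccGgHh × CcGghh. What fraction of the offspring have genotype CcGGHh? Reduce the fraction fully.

ccGgHh gametes: cGH×2, cGh×2, cgH×2, cgh×2
CcGghh gametes: CGh×2, Cgh×2, cGh×2, cgh×2
ccGgHh×CcGghh grid (8·8=64): CcGGHh=4 CcGGhh=4 CcGgHh=8 CcGghh=8 CcggHh=4 Ccgghh=4 ccGGHh=4 ccGGhh=4 ccGgHh=8 ccGghh=8 ccggHh=4 ccgghh=4
CcGGHh hits 4/64; gcd=4; 4÷4/64÷4 = 1/16

P(CcGGHh) = 1/16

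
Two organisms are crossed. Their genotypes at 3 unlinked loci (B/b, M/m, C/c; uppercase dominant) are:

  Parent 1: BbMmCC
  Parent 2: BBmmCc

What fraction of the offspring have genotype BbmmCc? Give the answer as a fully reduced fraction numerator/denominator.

P(BbmmCc) = 1/8

BbMmCC gametes: BMC×2, BmC×2, bMC×2, bmC×2
BBmmCc gametes: BmC×4, Bmc×4
BbMmCC×BBmmCc grid (8·8=64): BBMmCC=8 BBMmCc=8 BBmmCC=8 BBmmCc=8 BbMmCC=8 BbMmCc=8 BbmmCC=8 BbmmCc=8
BbmmCc hits 8/64; gcd=8; 8÷8/64÷8 = 1/8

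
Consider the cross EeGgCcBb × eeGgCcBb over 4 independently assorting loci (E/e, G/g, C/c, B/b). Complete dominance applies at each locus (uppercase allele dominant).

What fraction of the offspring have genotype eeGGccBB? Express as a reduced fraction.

P(eeGGccBB) = 1/128

EeGgCcBb gametes: EGCB×1, EGCb×1, EGcB×1, EGcb×1, EgCB×1, EgCb×1, EgcB×1, Egcb×1, eGCB×1, eGCb×1, eGcB×1, eGcb×1, egCB×1, egCb×1, egcB×1, egcb×1
eeGgCcBb gametes: eGCB×2, eGCb×2, eGcB×2, eGcb×2, egCB×2, egCb×2, egcB×2, egcb×2
EeGgCcBb×eeGgCcBb grid (16·16=256): EeGGCCBB=2 EeGGCCBb=4 EeGGCCbb=2 EeGGCcBB=4 EeGGCcBb=8 EeGGCcbb=4 EeGGccBB=2 EeGGccBb=4 EeGGccbb=2 EeGgCCBB=4 EeGgCCBb=8 EeGgCCbb=4 EeGgCcBB=8 EeGgCcBb=16 EeGgCcbb=8 EeGgccBB=4 EeGgccBb=8 EeGgccbb=4 EeggCCBB=2 EeggCCBb=4 EeggCCbb=2 EeggCcBB=4 EeggCcBb=8 EeggCcbb=4 EeggccBB=2 EeggccBb=4 Eeggccbb=2 eeGGCCBB=2 eeGGCCBb=4 eeGGCCbb=2 eeGGCcBB=4 eeGGCcBb=8 eeGGCcbb=4 eeGGccBB=2 eeGGccBb=4 eeGGccbb=2 eeGgCCBB=4 eeGgCCBb=8 eeGgCCbb=4 eeGgCcBB=8 eeGgCcBb=16 eeGgCcbb=8 eeGgccBB=4 eeGgccBb=8 eeGgccbb=4 eeggCCBB=2 eeggCCBb=4 eeggCCbb=2 eeggCcBB=4 eeggCcBb=8 eeggCcbb=4 eeggccBB=2 eeggccBb=4 eeggccbb=2
eeGGccBB hits 2/256; gcd=2; 2÷2/256÷2 = 1/128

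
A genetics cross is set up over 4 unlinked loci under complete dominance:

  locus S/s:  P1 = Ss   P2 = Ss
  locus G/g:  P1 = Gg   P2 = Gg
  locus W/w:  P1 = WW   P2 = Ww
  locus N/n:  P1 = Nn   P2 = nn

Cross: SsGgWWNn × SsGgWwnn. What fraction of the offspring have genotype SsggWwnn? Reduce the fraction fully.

SsGgWWNn gametes: SGWN×2, SGWn×2, SgWN×2, SgWn×2, sGWN×2, sGWn×2, sgWN×2, sgWn×2
SsGgWwnn gametes: SGWn×2, SGwn×2, SgWn×2, Sgwn×2, sGWn×2, sGwn×2, sgWn×2, sgwn×2
SsGgWWNn×SsGgWwnn grid (16·16=256): SSGGWWNn=4 SSGGWWnn=4 SSGGWwNn=4 SSGGWwnn=4 SSGgWWNn=8 SSGgWWnn=8 SSGgWwNn=8 SSGgWwnn=8 SSggWWNn=4 SSggWWnn=4 SSggWwNn=4 SSggWwnn=4 SsGGWWNn=8 SsGGWWnn=8 SsGGWwNn=8 SsGGWwnn=8 SsGgWWNn=16 SsGgWWnn=16 SsGgWwNn=16 SsGgWwnn=16 SsggWWNn=8 SsggWWnn=8 SsggWwNn=8 SsggWwnn=8 ssGGWWNn=4 ssGGWWnn=4 ssGGWwNn=4 ssGGWwnn=4 ssGgWWNn=8 ssGgWWnn=8 ssGgWwNn=8 ssGgWwnn=8 ssggWWNn=4 ssggWWnn=4 ssggWwNn=4 ssggWwnn=4
SsggWwnn hits 8/256; gcd=8; 8÷8/256÷8 = 1/32

P(SsggWwnn) = 1/32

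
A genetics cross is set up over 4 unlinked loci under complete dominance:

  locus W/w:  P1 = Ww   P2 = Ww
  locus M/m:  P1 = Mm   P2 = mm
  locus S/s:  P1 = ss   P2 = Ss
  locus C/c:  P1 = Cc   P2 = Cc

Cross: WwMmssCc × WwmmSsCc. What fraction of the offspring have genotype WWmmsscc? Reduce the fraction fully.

WwMmssCc gametes: WMsC×2, WMsc×2, WmsC×2, Wmsc×2, wMsC×2, wMsc×2, wmsC×2, wmsc×2
WwmmSsCc gametes: WmSC×2, WmSc×2, WmsC×2, Wmsc×2, wmSC×2, wmSc×2, wmsC×2, wmsc×2
WwMmssCc×WwmmSsCc grid (16·16=256): WWMmSsCC=4 WWMmSsCc=8 WWMmSscc=4 WWMmssCC=4 WWMmssCc=8 WWMmsscc=4 WWmmSsCC=4 WWmmSsCc=8 WWmmSscc=4 WWmmssCC=4 WWmmssCc=8 WWmmsscc=4 WwMmSsCC=8 WwMmSsCc=16 WwMmSscc=8 WwMmssCC=8 WwMmssCc=16 WwMmsscc=8 WwmmSsCC=8 WwmmSsCc=16 WwmmSscc=8 WwmmssCC=8 WwmmssCc=16 Wwmmsscc=8 wwMmSsCC=4 wwMmSsCc=8 wwMmSscc=4 wwMmssCC=4 wwMmssCc=8 wwMmsscc=4 wwmmSsCC=4 wwmmSsCc=8 wwmmSscc=4 wwmmssCC=4 wwmmssCc=8 wwmmsscc=4
WWmmsscc hits 4/256; gcd=4; 4÷4/256÷4 = 1/64

P(WWmmsscc) = 1/64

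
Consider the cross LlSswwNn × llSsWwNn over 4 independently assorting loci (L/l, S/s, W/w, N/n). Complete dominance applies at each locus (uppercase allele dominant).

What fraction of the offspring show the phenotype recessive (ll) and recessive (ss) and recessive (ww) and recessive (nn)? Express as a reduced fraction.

LlSswwNn gametes: LSwN×2, LSwn×2, LswN×2, Lswn×2, lSwN×2, lSwn×2, lswN×2, lswn×2
llSsWwNn gametes: lSWN×2, lSWn×2, lSwN×2, lSwn×2, lsWN×2, lsWn×2, lswN×2, lswn×2
LlSswwNn×llSsWwNn grid (16·16=256): LlSSWwNN=4 LlSSWwNn=8 LlSSWwnn=4 LlSSwwNN=4 LlSSwwNn=8 LlSSwwnn=4 LlSsWwNN=8 LlSsWwNn=16 LlSsWwnn=8 LlSswwNN=8 LlSswwNn=16 LlSswwnn=8 LlssWwNN=4 LlssWwNn=8 LlssWwnn=4 LlsswwNN=4 LlsswwNn=8 Llsswwnn=4 llSSWwNN=4 llSSWwNn=8 llSSWwnn=4 llSSwwNN=4 llSSwwNn=8 llSSwwnn=4 llSsWwNN=8 llSsWwNn=16 llSsWwnn=8 llSswwNN=8 llSswwNn=16 llSswwnn=8 llssWwNN=4 llssWwNn=8 llssWwnn=4 llsswwNN=4 llsswwNn=8 llsswwnn=4
ll ss ww nn hits 4/256; gcd=4; 4÷4/256÷4 = 1/64

P(ll ss ww nn) = 1/64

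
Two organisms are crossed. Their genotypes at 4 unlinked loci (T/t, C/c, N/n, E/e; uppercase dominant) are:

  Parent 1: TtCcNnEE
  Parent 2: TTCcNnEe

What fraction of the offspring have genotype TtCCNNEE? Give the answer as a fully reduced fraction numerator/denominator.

TtCcNnEE gametes: TCNE×2, TCnE×2, TcNE×2, TcnE×2, tCNE×2, tCnE×2, tcNE×2, tcnE×2
TTCcNnEe gametes: TCNE×2, TCNe×2, TCnE×2, TCne×2, TcNE×2, TcNe×2, TcnE×2, Tcne×2
TtCcNnEE×TTCcNnEe grid (16·16=256): TTCCNNEE=4 TTCCNNEe=4 TTCCNnEE=8 TTCCNnEe=8 TTCCnnEE=4 TTCCnnEe=4 TTCcNNEE=8 TTCcNNEe=8 TTCcNnEE=16 TTCcNnEe=16 TTCcnnEE=8 TTCcnnEe=8 TTccNNEE=4 TTccNNEe=4 TTccNnEE=8 TTccNnEe=8 TTccnnEE=4 TTccnnEe=4 TtCCNNEE=4 TtCCNNEe=4 TtCCNnEE=8 TtCCNnEe=8 TtCCnnEE=4 TtCCnnEe=4 TtCcNNEE=8 TtCcNNEe=8 TtCcNnEE=16 TtCcNnEe=16 TtCcnnEE=8 TtCcnnEe=8 TtccNNEE=4 TtccNNEe=4 TtccNnEE=8 TtccNnEe=8 TtccnnEE=4 TtccnnEe=4
TtCCNNEE hits 4/256; gcd=4; 4÷4/256÷4 = 1/64

P(TtCCNNEE) = 1/64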